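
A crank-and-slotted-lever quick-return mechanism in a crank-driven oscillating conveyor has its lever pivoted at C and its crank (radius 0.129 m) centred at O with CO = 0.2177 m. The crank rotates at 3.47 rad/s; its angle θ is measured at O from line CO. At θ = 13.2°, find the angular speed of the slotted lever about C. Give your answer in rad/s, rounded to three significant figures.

ω = 3.47 rad/s
Crank pin A relative to C: A = (d + r cosθ, r sinθ); lever angle φ = atan2(r sinθ, d + r cosθ).
Differentiating tanφ: φ̇ = rω(d cosθ + r)/(d² + r² + 2dr cosθ).
d² + r² + 2dr cosθ = |CA|² = 0.118717 m²;  d cosθ + r = +0.34095 m.
|ω_lever| = |0.129·3.47·+0.34095| / 0.118717 = 1.2856 rad/s.

1.29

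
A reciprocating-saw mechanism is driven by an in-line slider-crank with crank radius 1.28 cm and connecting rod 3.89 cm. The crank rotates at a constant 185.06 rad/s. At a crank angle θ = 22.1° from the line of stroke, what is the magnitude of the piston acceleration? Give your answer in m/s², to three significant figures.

512

ω = 185.1 rad/s
x(θ) = r cosθ + √(L² − r² sin²θ); with ω constant, a = ω²·d²x/dθ².
d²x/dθ² = −r cosθ − r²(cos2θ)/√u − r⁴ sin²2θ/(4u^{3/2}),  u = L² − r² sin²θ = 0.00149002 m².
Substituting r = 0.0128 m, L = 0.0389 m, θ = 22.1°: d²x/dθ² = -0.014959 m.
a = ω²·d²x/dθ² = (185.1)²·(-0.014959) = -512.31 m/s²;  |a| = 512.31 m/s².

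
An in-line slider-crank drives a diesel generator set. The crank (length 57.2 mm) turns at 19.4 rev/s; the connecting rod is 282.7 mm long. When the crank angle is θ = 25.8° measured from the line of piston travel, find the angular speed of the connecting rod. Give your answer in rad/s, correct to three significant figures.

ω = 121.9 rad/s (converted from 19.4 rev/s).
The rod makes angle φ with the slider axis where L sinφ = r sinθ; differentiating, L cosφ·φ̇ = r ω cosθ.
L cosφ = √(L² − r² sin²θ) = 0.2816 m.
|ω_rod| = r ω |cosθ| / √(L² − r² sin²θ) = 0.0572·121.9·0.90032/0.2816 = 22.291 rad/s.

22.3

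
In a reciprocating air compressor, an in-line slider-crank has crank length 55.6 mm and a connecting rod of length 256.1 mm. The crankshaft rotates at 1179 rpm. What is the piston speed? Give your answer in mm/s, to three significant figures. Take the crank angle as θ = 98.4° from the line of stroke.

6570

ω = 2π·1179/60 = 123.5 rad/s
For an in-line slider-crank, x = r cosθ + √(L² − r² sin²θ), so v = −rω sinθ·[1 + r cosθ/√(L² − r² sin²θ)].
With r = 0.0556 m, L = 0.2561 m, θ = 98.4°: √(L² − r² sin²θ) = 0.25012 m.
v = −0.0556·123.5·0.98927·[1 + 0.0556·-0.14608/0.25012] = -6.5705 m/s.
|v| = 6.5705 m/s = 6570.5 mm/s.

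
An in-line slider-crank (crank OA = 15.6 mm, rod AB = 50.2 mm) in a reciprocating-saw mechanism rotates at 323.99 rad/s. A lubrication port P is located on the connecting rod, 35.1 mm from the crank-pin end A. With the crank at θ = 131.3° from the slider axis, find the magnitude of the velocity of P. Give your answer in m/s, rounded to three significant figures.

3.39

ω = 324 rad/s.  Crank-pin speed |V_A| = rω = 5.0542 m/s, perpendicular to OA.
Rod angle: sinφ = −(r/L) sinθ ⇒ φ = -13.501°; ω_rod = −rω cosθ/√(L²−r²sin²θ) = +68.339 rad/s.
V_P = V_A + ω_rod × AP, with AP = 0.0351 m along the rod.
Components: V_Px = −rω sinθ − a·ω_rod·sinφ = -3.2371 m/s;  V_Py = rω cosθ + a·ω_rod·cosφ = -1.0034 m/s.
|V_P| = √(V_Px² + V_Py²) = 3.389 m/s.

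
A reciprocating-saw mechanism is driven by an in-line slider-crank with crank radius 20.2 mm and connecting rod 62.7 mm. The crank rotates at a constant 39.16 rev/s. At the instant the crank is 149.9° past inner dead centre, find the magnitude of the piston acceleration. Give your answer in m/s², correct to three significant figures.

ω = 2π·39.2 = 246 rad/s
x(θ) = r cosθ + √(L² − r² sin²θ); with ω constant, a = ω²·d²x/dθ².
d²x/dθ² = −r cosθ − r²(cos2θ)/√u − r⁴ sin²2θ/(4u^{3/2}),  u = L² − r² sin²θ = 0.00382866 m².
Substituting r = 0.0202 m, L = 0.0627 m, θ = 149.9°: d²x/dθ² = +0.014066 m.
a = ω²·d²x/dθ² = (246)²·(+0.014066) = +851.59 m/s²;  |a| = 851.59 m/s².

852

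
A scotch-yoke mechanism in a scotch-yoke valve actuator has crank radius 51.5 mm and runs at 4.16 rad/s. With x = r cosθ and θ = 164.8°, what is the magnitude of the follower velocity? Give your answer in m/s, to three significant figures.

0.0562

ω = 4.16 rad/s
x = r cosθ ⇒ ẋ = −rω sinθ.
|v| = rω|sinθ| = 0.0515·4.16·|sin 164.8°| = 0.056171 m/s.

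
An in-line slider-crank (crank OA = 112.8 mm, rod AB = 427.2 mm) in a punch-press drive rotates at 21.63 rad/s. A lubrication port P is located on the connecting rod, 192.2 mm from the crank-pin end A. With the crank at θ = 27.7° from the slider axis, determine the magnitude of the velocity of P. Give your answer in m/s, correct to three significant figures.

1.73

ω = 21.63 rad/s.  Crank-pin speed |V_A| = rω = 2.4399 m/s, perpendicular to OA.
Rod angle: sinφ = −(r/L) sinθ ⇒ φ = -7.050°; ω_rod = −rω cosθ/√(L²−r²sin²θ) = -5.0953 rad/s.
V_P = V_A + ω_rod × AP, with AP = 0.1922 m along the rod.
Components: V_Px = −rω sinθ − a·ω_rod·sinφ = -1.2544 m/s;  V_Py = rω cosθ + a·ω_rod·cosφ = +1.1883 m/s.
|V_P| = √(V_Px² + V_Py²) = 1.7279 m/s.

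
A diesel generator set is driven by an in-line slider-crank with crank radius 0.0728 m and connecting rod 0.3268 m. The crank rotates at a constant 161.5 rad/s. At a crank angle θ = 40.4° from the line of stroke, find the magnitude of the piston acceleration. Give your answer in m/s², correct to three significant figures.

1520

ω = 161.5 rad/s
x(θ) = r cosθ + √(L² − r² sin²θ); with ω constant, a = ω²·d²x/dθ².
d²x/dθ² = −r cosθ − r²(cos2θ)/√u − r⁴ sin²2θ/(4u^{3/2}),  u = L² − r² sin²θ = 0.104572 m².
Substituting r = 0.0728 m, L = 0.3268 m, θ = 40.4°: d²x/dθ² = -0.058263 m.
a = ω²·d²x/dθ² = (161.5)²·(-0.058263) = -1519.6 m/s²;  |a| = 1519.6 m/s².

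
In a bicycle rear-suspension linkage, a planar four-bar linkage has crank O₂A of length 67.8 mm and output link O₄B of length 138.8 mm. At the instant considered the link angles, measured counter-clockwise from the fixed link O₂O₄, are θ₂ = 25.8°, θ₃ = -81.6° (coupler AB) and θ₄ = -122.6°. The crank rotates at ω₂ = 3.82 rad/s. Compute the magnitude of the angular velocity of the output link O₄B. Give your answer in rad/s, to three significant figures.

2.71

ω₂ = 3.82 rad/s
Differentiating the loop-closure r₂e^{iθ₂}+r₃e^{iθ₃}=r₁+r₄e^{iθ₄} gives r₂ω₂e^{iθ₂}+r₃ω₃e^{iθ₃}=r₄ω₄e^{iθ₄}.
Eliminating the other unknown: ω₄ = r₂ω₂ sin(θ₂−θ₃) / [r₄ sin(θ₄−θ₃)].
Numerator sine = +0.95424; denominator sine = -0.65606.
Result = 0.0678·3.82·(+0.95424) / (0.1388·(-0.65606)) = -2.7141 rad/s; magnitude 2.7141 rad/s.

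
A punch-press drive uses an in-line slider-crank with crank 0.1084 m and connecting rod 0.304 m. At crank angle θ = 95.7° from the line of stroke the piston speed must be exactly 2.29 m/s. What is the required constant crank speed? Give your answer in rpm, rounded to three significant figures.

211

For an in-line slider-crank, |v_piston| = rω|sinθ|·[1 + r cosθ/√(L² − r² sin²θ)].
With r = 0.1084 m, L = 0.304 m, θ = 95.7°: the bracketed kinematic factor |dx/dθ| = 0.10378 m.
ω = v/|dx/dθ| = 2.29/0.10378 = 22.066 rad/s.
N = 60ω/(2π) = 210.72 rpm.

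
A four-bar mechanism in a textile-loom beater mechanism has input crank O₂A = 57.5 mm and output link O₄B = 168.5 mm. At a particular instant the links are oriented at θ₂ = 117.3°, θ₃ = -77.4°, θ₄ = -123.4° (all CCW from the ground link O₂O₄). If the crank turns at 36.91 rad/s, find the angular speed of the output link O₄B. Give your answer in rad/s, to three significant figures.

4.44

ω₂ = 36.91 rad/s
Differentiating the loop-closure r₂e^{iθ₂}+r₃e^{iθ₃}=r₁+r₄e^{iθ₄} gives r₂ω₂e^{iθ₂}+r₃ω₃e^{iθ₃}=r₄ω₄e^{iθ₄}.
Eliminating the other unknown: ω₄ = r₂ω₂ sin(θ₂−θ₃) / [r₄ sin(θ₄−θ₃)].
Numerator sine = -0.25376; denominator sine = -0.71934.
Result = 0.0575·36.91·(-0.25376) / (0.1685·(-0.71934)) = +4.4432 rad/s; magnitude 4.4432 rad/s.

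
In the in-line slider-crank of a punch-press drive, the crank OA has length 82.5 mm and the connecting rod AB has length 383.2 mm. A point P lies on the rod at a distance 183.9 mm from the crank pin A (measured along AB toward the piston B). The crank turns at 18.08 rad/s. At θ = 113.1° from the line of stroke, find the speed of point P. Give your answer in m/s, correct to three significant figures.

1.35

ω = 18.08 rad/s.  Crank-pin speed |V_A| = rω = 1.4916 m/s, perpendicular to OA.
Rod angle: sinφ = −(r/L) sinθ ⇒ φ = -11.422°; ω_rod = −rω cosθ/√(L²−r²sin²θ) = +1.558 rad/s.
V_P = V_A + ω_rod × AP, with AP = 0.1839 m along the rod.
Components: V_Px = −rω sinθ − a·ω_rod·sinφ = -1.3153 m/s;  V_Py = rω cosθ + a·ω_rod·cosφ = -0.30436 m/s.
|V_P| = √(V_Px² + V_Py²) = 1.35 m/s.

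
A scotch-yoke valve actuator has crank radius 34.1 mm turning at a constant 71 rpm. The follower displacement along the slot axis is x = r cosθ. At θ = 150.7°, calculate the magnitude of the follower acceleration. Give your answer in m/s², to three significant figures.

1.64

ω = 7.435 rad/s (from 71 rpm).
x = r cosθ ⇒ ẍ = −rω² cosθ (ω constant).
|a| = rω²|cosθ| = 0.0341·(7.435)²·|cos 150.7°| = 1.6439 m/s².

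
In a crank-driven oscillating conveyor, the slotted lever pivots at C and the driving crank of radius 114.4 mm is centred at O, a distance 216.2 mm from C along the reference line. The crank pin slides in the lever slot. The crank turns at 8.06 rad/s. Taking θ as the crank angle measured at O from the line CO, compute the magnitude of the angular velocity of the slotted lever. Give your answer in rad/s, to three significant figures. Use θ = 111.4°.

0.784

ω = 8.06 rad/s
Crank pin A relative to C: A = (d + r cosθ, r sinθ); lever angle φ = atan2(r sinθ, d + r cosθ).
Differentiating tanφ: φ̇ = rω(d cosθ + r)/(d² + r² + 2dr cosθ).
d² + r² + 2dr cosθ = |CA|² = 0.0417806 m²;  d cosθ + r = +0.035514 m.
|ω_lever| = |0.1144·8.06·+0.035514| / 0.0417806 = 0.78376 rad/s.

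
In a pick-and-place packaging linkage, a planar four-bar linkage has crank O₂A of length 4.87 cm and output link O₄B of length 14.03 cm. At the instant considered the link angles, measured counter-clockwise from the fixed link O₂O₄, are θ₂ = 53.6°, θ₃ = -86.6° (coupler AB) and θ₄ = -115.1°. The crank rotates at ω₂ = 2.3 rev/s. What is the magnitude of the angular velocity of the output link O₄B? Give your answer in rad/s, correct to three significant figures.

6.73

ω₂ = 14.45 rad/s (from 2.3 rev/s).
Differentiating the loop-closure r₂e^{iθ₂}+r₃e^{iθ₃}=r₁+r₄e^{iθ₄} gives r₂ω₂e^{iθ₂}+r₃ω₃e^{iθ₃}=r₄ω₄e^{iθ₄}.
Eliminating the other unknown: ω₄ = r₂ω₂ sin(θ₂−θ₃) / [r₄ sin(θ₄−θ₃)].
Numerator sine = +0.64011; denominator sine = -0.47716.
Result = 0.0487·14.45·(+0.64011) / (0.1403·(-0.47716)) = -6.7293 rad/s; magnitude 6.7293 rad/s.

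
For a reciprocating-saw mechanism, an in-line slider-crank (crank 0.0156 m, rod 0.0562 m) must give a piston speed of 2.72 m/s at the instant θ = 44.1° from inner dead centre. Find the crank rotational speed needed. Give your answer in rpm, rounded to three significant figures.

1990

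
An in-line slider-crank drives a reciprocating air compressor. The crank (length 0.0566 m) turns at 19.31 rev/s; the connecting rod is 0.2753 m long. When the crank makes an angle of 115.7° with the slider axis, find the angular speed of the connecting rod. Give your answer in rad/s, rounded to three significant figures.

11.0

ω = 121.3 rad/s (converted from 19.31 rev/s).
The rod makes angle φ with the slider axis where L sinφ = r sinθ; differentiating, L cosφ·φ̇ = r ω cosθ.
L cosφ = √(L² − r² sin²θ) = 0.27053 m.
|ω_rod| = r ω |cosθ| / √(L² − r² sin²θ) = 0.0566·121.3·0.43366/0.27053 = 11.008 rad/s.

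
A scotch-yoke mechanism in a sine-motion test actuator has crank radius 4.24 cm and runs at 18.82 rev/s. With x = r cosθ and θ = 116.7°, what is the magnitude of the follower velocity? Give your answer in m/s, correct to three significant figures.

ω = 118.2 rad/s (from 18.82 rev/s).
x = r cosθ ⇒ ẋ = −rω sinθ.
|v| = rω|sinθ| = 0.0424·118.2·|sin 116.7°| = 4.4792 m/s.

4.48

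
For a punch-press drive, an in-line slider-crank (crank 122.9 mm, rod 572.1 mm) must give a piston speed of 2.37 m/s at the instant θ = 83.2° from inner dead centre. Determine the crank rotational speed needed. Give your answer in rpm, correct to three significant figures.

181

For an in-line slider-crank, |v_piston| = rω|sinθ|·[1 + r cosθ/√(L² − r² sin²θ)].
With r = 0.1229 m, L = 0.5721 m, θ = 83.2°: the bracketed kinematic factor |dx/dθ| = 0.12521 m.
ω = v/|dx/dθ| = 2.37/0.12521 = 18.928 rad/s.
N = 60ω/(2π) = 180.75 rpm.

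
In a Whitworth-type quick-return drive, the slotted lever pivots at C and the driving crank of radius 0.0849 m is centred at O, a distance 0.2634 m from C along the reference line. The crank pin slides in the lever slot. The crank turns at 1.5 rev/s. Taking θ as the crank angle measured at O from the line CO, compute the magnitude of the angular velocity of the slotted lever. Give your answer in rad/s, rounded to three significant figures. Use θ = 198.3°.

3.87

ω = 9.425 rad/s (from 1.5 rev/s).
Crank pin A relative to C: A = (d + r cosθ, r sinθ); lever angle φ = atan2(r sinθ, d + r cosθ).
Differentiating tanφ: φ̇ = rω(d cosθ + r)/(d² + r² + 2dr cosθ).
d² + r² + 2dr cosθ = |CA|² = 0.0341242 m²;  d cosθ + r = -0.16518 m.
|ω_lever| = |0.0849·9.425·-0.16518| / 0.0341242 = 3.8732 rad/s.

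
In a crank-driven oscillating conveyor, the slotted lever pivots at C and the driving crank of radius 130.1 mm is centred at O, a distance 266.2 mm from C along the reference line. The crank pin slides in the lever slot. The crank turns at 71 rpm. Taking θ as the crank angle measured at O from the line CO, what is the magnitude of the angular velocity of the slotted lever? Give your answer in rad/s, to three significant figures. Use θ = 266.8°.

ω = 7.435 rad/s (from 71 rpm).
Crank pin A relative to C: A = (d + r cosθ, r sinθ); lever angle φ = atan2(r sinθ, d + r cosθ).
Differentiating tanφ: φ̇ = rω(d cosθ + r)/(d² + r² + 2dr cosθ).
d² + r² + 2dr cosθ = |CA|² = 0.083922 m²;  d cosθ + r = +0.11524 m.
|ω_lever| = |0.1301·7.435·+0.11524| / 0.083922 = 1.3283 rad/s.

1.33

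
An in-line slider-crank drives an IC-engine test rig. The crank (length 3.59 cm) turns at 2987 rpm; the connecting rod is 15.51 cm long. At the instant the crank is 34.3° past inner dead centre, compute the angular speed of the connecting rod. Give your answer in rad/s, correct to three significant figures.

60.3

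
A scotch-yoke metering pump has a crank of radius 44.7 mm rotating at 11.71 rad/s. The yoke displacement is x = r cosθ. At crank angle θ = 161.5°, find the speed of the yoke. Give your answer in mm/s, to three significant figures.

166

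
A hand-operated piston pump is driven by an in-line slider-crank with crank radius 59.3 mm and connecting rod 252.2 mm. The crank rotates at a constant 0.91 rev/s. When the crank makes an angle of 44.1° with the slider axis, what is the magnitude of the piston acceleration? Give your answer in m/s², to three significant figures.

1.41

ω = 2π·0.91 = 5.718 rad/s
x(θ) = r cosθ + √(L² − r² sin²θ); with ω constant, a = ω²·d²x/dθ².
d²x/dθ² = −r cosθ − r²(cos2θ)/√u − r⁴ sin²2θ/(4u^{3/2}),  u = L² − r² sin²θ = 0.0619018 m².
Substituting r = 0.0593 m, L = 0.2522 m, θ = 44.1°: d²x/dθ² = -0.043229 m.
a = ω²·d²x/dθ² = (5.718)²·(-0.043229) = -1.4133 m/s²;  |a| = 1.4133 m/s².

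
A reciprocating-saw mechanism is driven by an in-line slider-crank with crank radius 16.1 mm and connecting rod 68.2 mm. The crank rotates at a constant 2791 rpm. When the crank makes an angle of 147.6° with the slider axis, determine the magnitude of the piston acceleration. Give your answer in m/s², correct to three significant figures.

1020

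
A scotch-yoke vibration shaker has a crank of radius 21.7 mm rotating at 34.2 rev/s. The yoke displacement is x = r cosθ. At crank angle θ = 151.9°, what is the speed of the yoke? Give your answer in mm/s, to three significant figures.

2200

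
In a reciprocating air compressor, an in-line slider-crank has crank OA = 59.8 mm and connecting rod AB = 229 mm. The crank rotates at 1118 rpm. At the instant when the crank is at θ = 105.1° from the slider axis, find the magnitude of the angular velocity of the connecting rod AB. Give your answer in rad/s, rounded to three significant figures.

ω = 117.1 rad/s (converted from 1118 rpm).
The rod makes angle φ with the slider axis where L sinφ = r sinθ; differentiating, L cosφ·φ̇ = r ω cosθ.
L cosφ = √(L² − r² sin²θ) = 0.2216 m.
|ω_rod| = r ω |cosθ| / √(L² − r² sin²θ) = 0.0598·117.1·0.26050/0.2216 = 8.2302 rad/s.

8.23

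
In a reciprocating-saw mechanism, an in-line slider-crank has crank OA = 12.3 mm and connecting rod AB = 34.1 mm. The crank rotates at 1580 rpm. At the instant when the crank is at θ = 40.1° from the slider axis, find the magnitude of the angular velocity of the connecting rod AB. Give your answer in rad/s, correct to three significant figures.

ω = 165.5 rad/s (converted from 1580 rpm).
The rod makes angle φ with the slider axis where L sinφ = r sinθ; differentiating, L cosφ·φ̇ = r ω cosθ.
L cosφ = √(L² − r² sin²θ) = 0.033167 m.
|ω_rod| = r ω |cosθ| / √(L² − r² sin²θ) = 0.0123·165.5·0.76492/0.033167 = 46.936 rad/s.

46.9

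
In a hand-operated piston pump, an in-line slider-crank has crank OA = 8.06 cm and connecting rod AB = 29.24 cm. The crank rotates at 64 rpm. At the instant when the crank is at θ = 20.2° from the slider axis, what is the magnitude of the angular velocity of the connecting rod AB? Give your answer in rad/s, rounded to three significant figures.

1.74

ω = 6.702 rad/s (converted from 64 rpm).
The rod makes angle φ with the slider axis where L sinφ = r sinθ; differentiating, L cosφ·φ̇ = r ω cosθ.
L cosφ = √(L² − r² sin²θ) = 0.29107 m.
|ω_rod| = r ω |cosθ| / √(L² − r² sin²θ) = 0.0806·6.702·0.93849/0.29107 = 1.7417 rad/s.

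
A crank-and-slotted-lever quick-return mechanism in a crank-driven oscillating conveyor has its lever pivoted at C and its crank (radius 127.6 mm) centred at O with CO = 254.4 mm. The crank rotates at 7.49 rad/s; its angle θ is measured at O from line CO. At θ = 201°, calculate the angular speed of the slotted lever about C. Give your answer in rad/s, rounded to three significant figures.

5.15

ω = 7.49 rad/s
Crank pin A relative to C: A = (d + r cosθ, r sinθ); lever angle φ = atan2(r sinθ, d + r cosθ).
Differentiating tanφ: φ̇ = rω(d cosθ + r)/(d² + r² + 2dr cosθ).
d² + r² + 2dr cosθ = |CA|² = 0.0203904 m²;  d cosθ + r = -0.1099 m.
|ω_lever| = |0.1276·7.49·-0.1099| / 0.0203904 = 5.1513 rad/s.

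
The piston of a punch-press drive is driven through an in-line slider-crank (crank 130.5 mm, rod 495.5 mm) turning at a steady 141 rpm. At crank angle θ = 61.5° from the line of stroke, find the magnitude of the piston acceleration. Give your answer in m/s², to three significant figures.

9.48

ω = 2π·141/60 = 14.77 rad/s
x(θ) = r cosθ + √(L² − r² sin²θ); with ω constant, a = ω²·d²x/dθ².
d²x/dθ² = −r cosθ − r²(cos2θ)/√u − r⁴ sin²2θ/(4u^{3/2}),  u = L² − r² sin²θ = 0.232367 m².
Substituting r = 0.1305 m, L = 0.4955 m, θ = 61.5°: d²x/dθ² = -0.043483 m.
a = ω²·d²x/dθ² = (14.77)²·(-0.043483) = -9.4801 m/s²;  |a| = 9.4801 m/s².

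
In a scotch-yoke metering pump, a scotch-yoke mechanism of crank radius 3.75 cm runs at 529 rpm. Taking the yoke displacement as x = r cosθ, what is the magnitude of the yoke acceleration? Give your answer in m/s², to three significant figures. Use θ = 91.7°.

3.41

ω = 55.4 rad/s (from 529 rpm).
x = r cosθ ⇒ ẍ = −rω² cosθ (ω constant).
|a| = rω²|cosθ| = 0.0375·(55.4)²·|cos 91.7°| = 3.414 m/s².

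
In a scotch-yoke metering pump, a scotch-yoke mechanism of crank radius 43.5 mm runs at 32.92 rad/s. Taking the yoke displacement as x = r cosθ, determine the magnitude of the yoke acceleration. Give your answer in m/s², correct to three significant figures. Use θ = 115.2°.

ω = 32.92 rad/s
x = r cosθ ⇒ ẍ = −rω² cosθ (ω constant).
|a| = rω²|cosθ| = 0.0435·(32.92)²·|cos 115.2°| = 20.072 m/s².

20.1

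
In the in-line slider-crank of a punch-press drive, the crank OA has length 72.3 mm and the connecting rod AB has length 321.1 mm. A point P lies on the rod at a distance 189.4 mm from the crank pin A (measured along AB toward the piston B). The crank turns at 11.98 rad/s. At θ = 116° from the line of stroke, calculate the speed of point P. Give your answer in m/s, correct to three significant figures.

ω = 11.98 rad/s.  Crank-pin speed |V_A| = rω = 0.86615 m/s, perpendicular to OA.
Rod angle: sinφ = −(r/L) sinθ ⇒ φ = -11.676°; ω_rod = −rω cosθ/√(L²−r²sin²θ) = +1.2075 rad/s.
V_P = V_A + ω_rod × AP, with AP = 0.1894 m along the rod.
Components: V_Px = −rω sinθ − a·ω_rod·sinφ = -0.73221 m/s;  V_Py = rω cosθ + a·ω_rod·cosφ = -0.15573 m/s.
|V_P| = √(V_Px² + V_Py²) = 0.74859 m/s.

0.749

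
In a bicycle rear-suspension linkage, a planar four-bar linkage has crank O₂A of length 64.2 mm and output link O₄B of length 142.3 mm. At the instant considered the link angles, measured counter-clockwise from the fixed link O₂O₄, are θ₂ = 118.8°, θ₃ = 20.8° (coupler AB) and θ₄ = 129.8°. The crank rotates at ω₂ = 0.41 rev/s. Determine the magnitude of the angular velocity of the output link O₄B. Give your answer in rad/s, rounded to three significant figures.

ω₂ = 2.576 rad/s (from 0.41 rev/s).
Differentiating the loop-closure r₂e^{iθ₂}+r₃e^{iθ₃}=r₁+r₄e^{iθ₄} gives r₂ω₂e^{iθ₂}+r₃ω₃e^{iθ₃}=r₄ω₄e^{iθ₄}.
Eliminating the other unknown: ω₄ = r₂ω₂ sin(θ₂−θ₃) / [r₄ sin(θ₄−θ₃)].
Numerator sine = +0.99027; denominator sine = +0.94552.
Result = 0.0642·2.576·(+0.99027) / (0.1423·(+0.94552)) = +1.2172 rad/s; magnitude 1.2172 rad/s.

1.22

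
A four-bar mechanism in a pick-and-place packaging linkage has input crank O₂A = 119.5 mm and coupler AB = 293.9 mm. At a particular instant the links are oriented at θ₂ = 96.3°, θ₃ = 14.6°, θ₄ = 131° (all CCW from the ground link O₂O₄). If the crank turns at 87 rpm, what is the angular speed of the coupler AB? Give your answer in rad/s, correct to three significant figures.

2.35

ω₂ = 9.111 rad/s (from 87 rpm).
Differentiating the loop-closure r₂e^{iθ₂}+r₃e^{iθ₃}=r₁+r₄e^{iθ₄} gives r₂ω₂e^{iθ₂}+r₃ω₃e^{iθ₃}=r₄ω₄e^{iθ₄}.
Eliminating the other unknown: ω₃ = r₂ω₂ sin(θ₄−θ₂) / [r₃ sin(θ₃−θ₄)].
Numerator sine = +0.56928; denominator sine = -0.89571.
Result = 0.1195·9.111·(+0.56928) / (0.2939·(-0.89571)) = -2.3544 rad/s; magnitude 2.3544 rad/s.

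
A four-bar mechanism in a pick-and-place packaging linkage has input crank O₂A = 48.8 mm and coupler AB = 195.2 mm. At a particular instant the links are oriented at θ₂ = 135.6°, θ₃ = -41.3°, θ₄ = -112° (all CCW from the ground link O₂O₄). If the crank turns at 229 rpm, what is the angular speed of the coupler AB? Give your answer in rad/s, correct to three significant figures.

ω₂ = 23.98 rad/s (from 229 rpm).
Differentiating the loop-closure r₂e^{iθ₂}+r₃e^{iθ₃}=r₁+r₄e^{iθ₄} gives r₂ω₂e^{iθ₂}+r₃ω₃e^{iθ₃}=r₄ω₄e^{iθ₄}.
Eliminating the other unknown: ω₃ = r₂ω₂ sin(θ₄−θ₂) / [r₃ sin(θ₃−θ₄)].
Numerator sine = +0.92455; denominator sine = +0.94380.
Result = 0.0488·23.98·(+0.92455) / (0.1952·(+0.94380)) = +5.8729 rad/s; magnitude 5.8729 rad/s.

5.87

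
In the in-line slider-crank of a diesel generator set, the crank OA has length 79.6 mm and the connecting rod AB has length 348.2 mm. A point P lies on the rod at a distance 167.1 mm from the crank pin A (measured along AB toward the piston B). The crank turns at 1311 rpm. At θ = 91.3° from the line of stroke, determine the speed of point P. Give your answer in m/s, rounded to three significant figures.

ω = 137.3 rad/s.  Crank-pin speed |V_A| = rω = 10.928 m/s, perpendicular to OA.
Rod angle: sinφ = −(r/L) sinθ ⇒ φ = -13.211°; ω_rod = −rω cosθ/√(L²−r²sin²θ) = +0.73139 rad/s.
V_P = V_A + ω_rod × AP, with AP = 0.1671 m along the rod.
Components: V_Px = −rω sinθ − a·ω_rod·sinφ = -10.897 m/s;  V_Py = rω cosθ + a·ω_rod·cosφ = -0.12895 m/s.
|V_P| = √(V_Px² + V_Py²) = 10.898 m/s.

10.9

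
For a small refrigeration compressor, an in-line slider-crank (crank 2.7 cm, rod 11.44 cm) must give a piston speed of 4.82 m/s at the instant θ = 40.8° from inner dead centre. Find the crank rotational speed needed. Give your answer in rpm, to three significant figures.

For an in-line slider-crank, |v_piston| = rω|sinθ|·[1 + r cosθ/√(L² − r² sin²θ)].
With r = 0.027 m, L = 0.1144 m, θ = 40.8°: the bracketed kinematic factor |dx/dθ| = 0.020833 m.
ω = v/|dx/dθ| = 4.82/0.020833 = 231.37 rad/s.
N = 60ω/(2π) = 2209.4 rpm.

2210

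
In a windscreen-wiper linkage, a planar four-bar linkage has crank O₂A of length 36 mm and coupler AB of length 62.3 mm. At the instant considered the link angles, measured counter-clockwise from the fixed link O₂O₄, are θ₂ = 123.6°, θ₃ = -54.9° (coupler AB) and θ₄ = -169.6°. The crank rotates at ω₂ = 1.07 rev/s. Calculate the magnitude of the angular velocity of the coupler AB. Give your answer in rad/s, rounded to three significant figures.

ω₂ = 6.723 rad/s (from 1.07 rev/s).
Differentiating the loop-closure r₂e^{iθ₂}+r₃e^{iθ₃}=r₁+r₄e^{iθ₄} gives r₂ω₂e^{iθ₂}+r₃ω₃e^{iθ₃}=r₄ω₄e^{iθ₄}.
Eliminating the other unknown: ω₃ = r₂ω₂ sin(θ₄−θ₂) / [r₃ sin(θ₃−θ₄)].
Numerator sine = +0.91914; denominator sine = +0.90851.
Result = 0.036·6.723·(+0.91914) / (0.0623·(+0.90851)) = +3.9303 rad/s; magnitude 3.9303 rad/s.

3.93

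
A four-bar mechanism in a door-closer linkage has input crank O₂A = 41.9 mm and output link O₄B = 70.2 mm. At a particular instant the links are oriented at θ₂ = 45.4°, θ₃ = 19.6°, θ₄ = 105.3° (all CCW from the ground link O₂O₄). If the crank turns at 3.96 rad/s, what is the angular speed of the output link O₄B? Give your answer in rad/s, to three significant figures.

1.03

ω₂ = 3.96 rad/s
Differentiating the loop-closure r₂e^{iθ₂}+r₃e^{iθ₃}=r₁+r₄e^{iθ₄} gives r₂ω₂e^{iθ₂}+r₃ω₃e^{iθ₃}=r₄ω₄e^{iθ₄}.
Eliminating the other unknown: ω₄ = r₂ω₂ sin(θ₂−θ₃) / [r₄ sin(θ₄−θ₃)].
Numerator sine = +0.43523; denominator sine = +0.99719.
Result = 0.0419·3.96·(+0.43523) / (0.0702·(+0.99719)) = +1.0316 rad/s; magnitude 1.0316 rad/s.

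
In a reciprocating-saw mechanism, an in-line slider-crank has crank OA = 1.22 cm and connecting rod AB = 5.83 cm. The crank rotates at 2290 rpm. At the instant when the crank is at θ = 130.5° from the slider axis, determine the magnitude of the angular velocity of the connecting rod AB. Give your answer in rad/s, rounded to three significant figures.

33.0

ω = 239.8 rad/s (converted from 2290 rpm).
The rod makes angle φ with the slider axis where L sinφ = r sinθ; differentiating, L cosφ·φ̇ = r ω cosθ.
L cosφ = √(L² − r² sin²θ) = 0.057557 m.
|ω_rod| = r ω |cosθ| / √(L² − r² sin²θ) = 0.0122·239.8·0.64945/0.057557 = 33.012 rad/s.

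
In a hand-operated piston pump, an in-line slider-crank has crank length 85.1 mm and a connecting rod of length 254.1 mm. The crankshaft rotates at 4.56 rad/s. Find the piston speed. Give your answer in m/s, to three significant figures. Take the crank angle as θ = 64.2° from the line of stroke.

0.403

ω = 4.56 rad/s
For an in-line slider-crank, x = r cosθ + √(L² − r² sin²θ), so v = −rω sinθ·[1 + r cosθ/√(L² − r² sin²θ)].
With r = 0.0851 m, L = 0.2541 m, θ = 64.2°: √(L² − r² sin²θ) = 0.24227 m.
v = −0.0851·4.56·0.90032·[1 + 0.0851·0.43523/0.24227] = -0.40279 m/s.
|v| = 0.40279 m/s.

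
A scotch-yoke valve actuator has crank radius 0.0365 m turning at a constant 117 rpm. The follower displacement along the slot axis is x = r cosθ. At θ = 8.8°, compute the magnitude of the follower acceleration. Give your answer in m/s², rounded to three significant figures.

5.41

ω = 12.25 rad/s (from 117 rpm).
x = r cosθ ⇒ ẍ = −rω² cosθ (ω constant).
|a| = rω²|cosθ| = 0.0365·(12.25)²·|cos 8.8°| = 5.4148 m/s².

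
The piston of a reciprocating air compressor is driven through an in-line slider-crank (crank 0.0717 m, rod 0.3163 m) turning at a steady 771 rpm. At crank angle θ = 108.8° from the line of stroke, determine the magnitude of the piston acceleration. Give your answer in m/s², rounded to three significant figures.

236

ω = 2π·771/60 = 80.74 rad/s
x(θ) = r cosθ + √(L² − r² sin²θ); with ω constant, a = ω²·d²x/dθ².
d²x/dθ² = −r cosθ − r²(cos2θ)/√u − r⁴ sin²2θ/(4u^{3/2}),  u = L² − r² sin²θ = 0.0954387 m².
Substituting r = 0.0717 m, L = 0.3163 m, θ = 108.8°: d²x/dθ² = +0.036207 m.
a = ω²·d²x/dθ² = (80.74)²·(+0.036207) = +236.03 m/s²;  |a| = 236.03 m/s².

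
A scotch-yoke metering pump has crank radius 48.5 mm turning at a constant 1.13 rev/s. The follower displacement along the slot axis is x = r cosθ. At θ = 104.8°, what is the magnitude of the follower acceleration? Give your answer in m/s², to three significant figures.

0.625

ω = 7.1 rad/s (from 1.13 rev/s).
x = r cosθ ⇒ ẍ = −rω² cosθ (ω constant).
|a| = rω²|cosθ| = 0.0485·(7.1)²·|cos 104.8°| = 0.62454 m/s².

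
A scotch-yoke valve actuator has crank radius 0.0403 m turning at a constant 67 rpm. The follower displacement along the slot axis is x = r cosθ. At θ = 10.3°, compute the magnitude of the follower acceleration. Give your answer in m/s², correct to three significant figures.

ω = 7.016 rad/s (from 67 rpm).
x = r cosθ ⇒ ẍ = −rω² cosθ (ω constant).
|a| = rω²|cosθ| = 0.0403·(7.016)²·|cos 10.3°| = 1.9519 m/s².

1.95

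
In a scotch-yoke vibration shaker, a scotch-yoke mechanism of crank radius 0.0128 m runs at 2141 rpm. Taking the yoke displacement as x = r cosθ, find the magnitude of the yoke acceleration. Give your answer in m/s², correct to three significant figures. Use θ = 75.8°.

ω = 224.2 rad/s (from 2141 rpm).
x = r cosθ ⇒ ẍ = −rω² cosθ (ω constant).
|a| = rω²|cosθ| = 0.0128·(224.2)²·|cos 75.8°| = 157.84 m/s².

158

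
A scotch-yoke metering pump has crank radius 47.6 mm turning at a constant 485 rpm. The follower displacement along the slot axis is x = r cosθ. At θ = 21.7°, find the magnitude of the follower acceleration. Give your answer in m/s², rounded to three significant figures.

ω = 50.79 rad/s (from 485 rpm).
x = r cosθ ⇒ ẍ = −rω² cosθ (ω constant).
|a| = rω²|cosθ| = 0.0476·(50.79)²·|cos 21.7°| = 114.08 m/s².

114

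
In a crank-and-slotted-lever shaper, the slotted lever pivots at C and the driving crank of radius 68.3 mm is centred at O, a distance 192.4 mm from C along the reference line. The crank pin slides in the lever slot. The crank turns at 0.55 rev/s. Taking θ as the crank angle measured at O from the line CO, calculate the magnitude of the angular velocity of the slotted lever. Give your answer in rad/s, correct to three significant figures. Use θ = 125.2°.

ω = 3.456 rad/s (from 0.55 rev/s).
Crank pin A relative to C: A = (d + r cosθ, r sinθ); lever angle φ = atan2(r sinθ, d + r cosθ).
Differentiating tanφ: φ̇ = rω(d cosθ + r)/(d² + r² + 2dr cosθ).
d² + r² + 2dr cosθ = |CA|² = 0.0265329 m²;  d cosθ + r = -0.042606 m.
|ω_lever| = |0.0683·3.456·-0.042606| / 0.0265329 = 0.379 rad/s.

0.379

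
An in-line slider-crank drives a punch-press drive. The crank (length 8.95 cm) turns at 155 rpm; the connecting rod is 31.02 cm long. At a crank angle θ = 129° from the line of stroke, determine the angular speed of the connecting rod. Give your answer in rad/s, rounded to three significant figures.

ω = 16.23 rad/s (converted from 155 rpm).
The rod makes angle φ with the slider axis where L sinφ = r sinθ; differentiating, L cosφ·φ̇ = r ω cosθ.
L cosφ = √(L² − r² sin²θ) = 0.3023 m.
|ω_rod| = r ω |cosθ| / √(L² − r² sin²θ) = 0.0895·16.23·0.62932/0.3023 = 3.0242 rad/s.

3.02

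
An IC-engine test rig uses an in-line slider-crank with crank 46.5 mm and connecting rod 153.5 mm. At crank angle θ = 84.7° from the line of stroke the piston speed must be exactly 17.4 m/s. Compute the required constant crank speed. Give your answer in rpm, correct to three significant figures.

For an in-line slider-crank, |v_piston| = rω|sinθ|·[1 + r cosθ/√(L² − r² sin²θ)].
With r = 0.0465 m, L = 0.1535 m, θ = 84.7°: the bracketed kinematic factor |dx/dθ| = 0.04766 m.
ω = v/|dx/dθ| = 17.4/0.04766 = 365.09 rad/s.
N = 60ω/(2π) = 3486.3 rpm.

3490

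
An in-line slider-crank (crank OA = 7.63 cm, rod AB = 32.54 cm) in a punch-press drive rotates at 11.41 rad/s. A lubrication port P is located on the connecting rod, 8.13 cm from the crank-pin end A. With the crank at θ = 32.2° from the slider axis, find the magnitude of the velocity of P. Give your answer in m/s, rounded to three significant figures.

0.737

ω = 11.41 rad/s.  Crank-pin speed |V_A| = rω = 0.87058 m/s, perpendicular to OA.
Rod angle: sinφ = −(r/L) sinθ ⇒ φ = -7.178°; ω_rod = −rω cosθ/√(L²−r²sin²θ) = -2.2818 rad/s.
V_P = V_A + ω_rod × AP, with AP = 0.0813 m along the rod.
Components: V_Px = −rω sinθ − a·ω_rod·sinφ = -0.48709 m/s;  V_Py = rω cosθ + a·ω_rod·cosφ = +0.55262 m/s.
|V_P| = √(V_Px² + V_Py²) = 0.73665 m/s.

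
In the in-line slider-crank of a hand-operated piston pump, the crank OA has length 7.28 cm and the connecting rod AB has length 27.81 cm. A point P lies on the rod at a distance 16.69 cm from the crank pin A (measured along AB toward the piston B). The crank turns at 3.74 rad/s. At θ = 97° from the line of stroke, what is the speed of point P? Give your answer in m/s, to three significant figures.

ω = 3.74 rad/s.  Crank-pin speed |V_A| = rω = 0.27227 m/s, perpendicular to OA.
Rod angle: sinφ = −(r/L) sinθ ⇒ φ = -15.060°; ω_rod = −rω cosθ/√(L²−r²sin²θ) = +0.12356 rad/s.
V_P = V_A + ω_rod × AP, with AP = 0.1669 m along the rod.
Components: V_Px = −rω sinθ − a·ω_rod·sinφ = -0.26488 m/s;  V_Py = rω cosθ + a·ω_rod·cosφ = -0.013268 m/s.
|V_P| = √(V_Px² + V_Py²) = 0.26522 m/s.

0.265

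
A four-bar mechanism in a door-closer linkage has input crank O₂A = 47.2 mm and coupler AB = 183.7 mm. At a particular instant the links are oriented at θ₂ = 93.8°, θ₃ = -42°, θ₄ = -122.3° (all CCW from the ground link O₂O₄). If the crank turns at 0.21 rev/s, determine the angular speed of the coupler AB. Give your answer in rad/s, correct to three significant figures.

ω₂ = 1.319 rad/s (from 0.21 rev/s).
Differentiating the loop-closure r₂e^{iθ₂}+r₃e^{iθ₃}=r₁+r₄e^{iθ₄} gives r₂ω₂e^{iθ₂}+r₃ω₃e^{iθ₃}=r₄ω₄e^{iθ₄}.
Eliminating the other unknown: ω₃ = r₂ω₂ sin(θ₄−θ₂) / [r₃ sin(θ₃−θ₄)].
Numerator sine = +0.58920; denominator sine = +0.98570.
Result = 0.0472·1.319·(+0.58920) / (0.1837·(+0.98570)) = +0.20265 rad/s; magnitude 0.20265 rad/s.

0.203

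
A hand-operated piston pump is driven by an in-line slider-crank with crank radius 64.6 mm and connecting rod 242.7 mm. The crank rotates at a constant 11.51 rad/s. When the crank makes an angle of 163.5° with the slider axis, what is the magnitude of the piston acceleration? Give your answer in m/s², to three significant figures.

6.28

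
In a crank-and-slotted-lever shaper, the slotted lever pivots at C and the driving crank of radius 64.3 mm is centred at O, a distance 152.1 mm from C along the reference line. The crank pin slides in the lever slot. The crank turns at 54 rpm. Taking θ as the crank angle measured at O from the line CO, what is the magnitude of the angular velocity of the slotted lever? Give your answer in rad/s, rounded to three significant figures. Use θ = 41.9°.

1.54

ω = 5.655 rad/s (from 54 rpm).
Crank pin A relative to C: A = (d + r cosθ, r sinθ); lever angle φ = atan2(r sinθ, d + r cosθ).
Differentiating tanφ: φ̇ = rω(d cosθ + r)/(d² + r² + 2dr cosθ).
d² + r² + 2dr cosθ = |CA|² = 0.0418277 m²;  d cosθ + r = +0.17751 m.
|ω_lever| = |0.0643·5.655·+0.17751| / 0.0418277 = 1.5431 rad/s.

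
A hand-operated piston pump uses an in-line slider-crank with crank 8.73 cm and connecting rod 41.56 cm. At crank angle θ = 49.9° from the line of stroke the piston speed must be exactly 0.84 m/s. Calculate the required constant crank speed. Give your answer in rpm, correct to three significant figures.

106

For an in-line slider-crank, |v_piston| = rω|sinθ|·[1 + r cosθ/√(L² − r² sin²θ)].
With r = 0.0873 m, L = 0.4156 m, θ = 49.9°: the bracketed kinematic factor |dx/dθ| = 0.075932 m.
ω = v/|dx/dθ| = 0.84/0.075932 = 11.063 rad/s.
N = 60ω/(2π) = 105.64 rpm.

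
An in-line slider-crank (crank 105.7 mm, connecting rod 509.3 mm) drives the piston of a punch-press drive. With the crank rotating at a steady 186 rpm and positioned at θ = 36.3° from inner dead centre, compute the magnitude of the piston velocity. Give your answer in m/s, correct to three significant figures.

ω = 2π·186/60 = 19.48 rad/s
For an in-line slider-crank, x = r cosθ + √(L² − r² sin²θ), so v = −rω sinθ·[1 + r cosθ/√(L² − r² sin²θ)].
With r = 0.1057 m, L = 0.5093 m, θ = 36.3°: √(L² − r² sin²θ) = 0.50544 m.
v = −0.1057·19.48·0.59201·[1 + 0.1057·0.80593/0.50544] = -1.4243 m/s.
|v| = 1.4243 m/s.

1.42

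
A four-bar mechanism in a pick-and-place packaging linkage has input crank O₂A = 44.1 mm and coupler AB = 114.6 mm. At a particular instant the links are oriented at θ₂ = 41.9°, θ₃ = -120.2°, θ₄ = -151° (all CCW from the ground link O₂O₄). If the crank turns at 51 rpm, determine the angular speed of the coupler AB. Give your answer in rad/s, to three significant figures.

ω₂ = 5.341 rad/s (from 51 rpm).
Differentiating the loop-closure r₂e^{iθ₂}+r₃e^{iθ₃}=r₁+r₄e^{iθ₄} gives r₂ω₂e^{iθ₂}+r₃ω₃e^{iθ₃}=r₄ω₄e^{iθ₄}.
Eliminating the other unknown: ω₃ = r₂ω₂ sin(θ₄−θ₂) / [r₃ sin(θ₃−θ₄)].
Numerator sine = +0.22325; denominator sine = +0.51204.
Result = 0.0441·5.341·(+0.22325) / (0.1146·(+0.51204)) = +0.89606 rad/s; magnitude 0.89606 rad/s.

0.896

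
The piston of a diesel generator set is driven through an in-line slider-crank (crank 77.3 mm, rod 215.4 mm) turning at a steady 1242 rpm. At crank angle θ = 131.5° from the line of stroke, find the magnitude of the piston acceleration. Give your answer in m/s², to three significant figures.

909

ω = 2π·1242/60 = 130.1 rad/s
x(θ) = r cosθ + √(L² − r² sin²θ); with ω constant, a = ω²·d²x/dθ².
d²x/dθ² = −r cosθ − r²(cos2θ)/√u − r⁴ sin²2θ/(4u^{3/2}),  u = L² − r² sin²θ = 0.0430454 m².
Substituting r = 0.0773 m, L = 0.2154 m, θ = 131.5°: d²x/dθ² = +0.053746 m.
a = ω²·d²x/dθ² = (130.1)²·(+0.053746) = +909.17 m/s²;  |a| = 909.17 m/s².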